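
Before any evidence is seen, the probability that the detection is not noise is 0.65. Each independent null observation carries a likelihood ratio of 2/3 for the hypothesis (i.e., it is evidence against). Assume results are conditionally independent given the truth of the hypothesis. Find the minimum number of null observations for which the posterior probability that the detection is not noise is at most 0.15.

6

Prior odds: 0.65 ÷ 0.35 = 13/7.
Likelihood ratio per null observation = 2/3.
Target odds: 0.15 ÷ 0.85 = 3/17.
Require (2/3)ⁿ ≤ 3/17 ÷ (13/7) = 21/221.
(2/3)⁵ = 32/243 is still above 21/221 but (2/3)⁶ = 64/729 is at or below it, so n = 6.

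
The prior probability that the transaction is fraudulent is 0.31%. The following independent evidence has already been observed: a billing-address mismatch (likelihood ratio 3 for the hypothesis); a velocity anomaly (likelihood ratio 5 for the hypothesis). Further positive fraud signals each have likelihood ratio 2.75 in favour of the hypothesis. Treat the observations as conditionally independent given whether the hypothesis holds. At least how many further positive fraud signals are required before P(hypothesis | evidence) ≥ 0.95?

Prior odds = 0.0031/0.9969 = 31/9969.
Combined Bayes factor of the evidence already in hand = 3 × 5 = 15.
Odds after that evidence = (31/9969) × 15 = 155/3323.
Target odds = 0.95/0.05 = 19.
Need 2.75ⁿ ≥ 19 ÷ (155/3323) = 63137/155.
2.75⁵ = 161051/1024 falls short of 63137/155 but 2.75⁶ = 1771561/4096 reaches it, so n = 6.

6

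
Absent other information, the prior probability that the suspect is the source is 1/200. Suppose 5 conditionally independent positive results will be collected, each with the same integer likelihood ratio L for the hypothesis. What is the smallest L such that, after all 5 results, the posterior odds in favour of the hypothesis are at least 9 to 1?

Prior odds = 0.005/0.995 = 1/199.
Target odds = 9.
Need L⁵ ≥ 9 ÷ (1/199) = 1791.
4⁵ = 1024 < 1791 ≤ 3125 = 5⁵, so L = 5.

5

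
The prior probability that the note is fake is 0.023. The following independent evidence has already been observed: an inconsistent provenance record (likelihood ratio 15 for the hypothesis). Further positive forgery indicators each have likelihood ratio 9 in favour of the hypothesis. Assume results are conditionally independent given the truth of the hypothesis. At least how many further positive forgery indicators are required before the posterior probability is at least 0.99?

Prior odds = 0.023/0.977 = 23/977.
Bayes factor of the evidence already in hand = 15.
Odds after that evidence = (23/977) × 15 = 345/977.
Target odds = 0.99/0.01 = 99.
Need 9ⁿ ≥ 99 ÷ (345/977) = 32241/115.
9² = 81 falls short of 32241/115 but 9³ = 729 reaches it, so n = 3.

3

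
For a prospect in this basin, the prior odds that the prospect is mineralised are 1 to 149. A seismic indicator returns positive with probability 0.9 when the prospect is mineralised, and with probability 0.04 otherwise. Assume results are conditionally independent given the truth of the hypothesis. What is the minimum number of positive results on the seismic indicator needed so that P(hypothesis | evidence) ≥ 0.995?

4

Prior odds = 1/149.
Likelihood ratio of a positive result = 0.9/0.04 = 22.5.
Target odds: 0.995 ÷ 0.005 = 199.
Need (1/149) × 22.5ⁿ ≥ 199, i.e. 22.5ⁿ ≥ 29651.
22.5³ = 11390.625 falls short of 29651 but 22.5⁴ = 256289.0625 reaches it, so n = 4.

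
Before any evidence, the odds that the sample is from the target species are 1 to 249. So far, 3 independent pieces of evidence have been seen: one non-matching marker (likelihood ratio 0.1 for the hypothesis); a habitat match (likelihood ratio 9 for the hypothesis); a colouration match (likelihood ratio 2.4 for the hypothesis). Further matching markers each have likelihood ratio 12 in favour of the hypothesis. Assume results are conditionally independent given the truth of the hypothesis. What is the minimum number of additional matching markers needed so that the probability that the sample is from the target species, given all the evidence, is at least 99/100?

4

Prior odds = 1/249.
Combined Bayes factor of the evidence already in hand = 0.1 × 9 × 2.4 = 2.16.
Odds after that evidence = (1/249) × 2.16 = 18/2075.
Target odds = 0.99/0.01 = 99.
Need 12ⁿ ≥ 99 ÷ (18/2075) = 11412.5.
12³ = 1728 falls short of 11412.5 but 12⁴ = 20736 reaches it, so n = 4.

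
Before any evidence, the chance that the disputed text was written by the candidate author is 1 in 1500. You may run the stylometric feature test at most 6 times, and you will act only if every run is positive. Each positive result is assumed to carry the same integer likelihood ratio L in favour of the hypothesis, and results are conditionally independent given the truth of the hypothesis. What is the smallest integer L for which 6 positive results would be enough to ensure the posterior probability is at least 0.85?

5

Prior odds = (1/1500)/(1499/1500) = 1/1499.
Target odds = 0.85/0.15 = 17/3.
Need L⁶ ≥ 17/3 ÷ (1/1499) = 25483/3.
4⁶ = 4096 < 25483/3 ≤ 15625 = 5⁶, so L = 5.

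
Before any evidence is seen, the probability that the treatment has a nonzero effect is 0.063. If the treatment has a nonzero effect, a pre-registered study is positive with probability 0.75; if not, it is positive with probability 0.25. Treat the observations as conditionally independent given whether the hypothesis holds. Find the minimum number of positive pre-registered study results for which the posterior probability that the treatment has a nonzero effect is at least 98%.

6

Prior odds = 0.063/0.937 = 63/937.
Likelihood ratio of a positive = 0.75/0.25 = 3.
Target odds: 0.98 ÷ 0.02 = 49.
Need (63/937) × 3ⁿ ≥ 49, i.e. 3ⁿ ≥ 6559/9.
3⁵ = 243 falls short of 6559/9 but 3⁶ = 729 reaches it, so n = 6.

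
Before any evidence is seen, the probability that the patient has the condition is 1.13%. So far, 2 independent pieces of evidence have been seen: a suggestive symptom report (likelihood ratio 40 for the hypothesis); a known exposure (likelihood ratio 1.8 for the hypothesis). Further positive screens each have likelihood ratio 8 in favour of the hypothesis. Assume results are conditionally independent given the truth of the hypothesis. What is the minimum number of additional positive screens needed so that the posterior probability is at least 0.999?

Prior odds = 0.0113/0.9887 = 113/9887.
Combined Bayes factor of the evidence already in hand = 40 × 1.8 = 72.
Odds after that evidence = (113/9887) × 72 = 8136/9887.
Target odds = 0.999/0.001 = 999.
Need 8ⁿ ≥ 999 ÷ (8136/9887) = 1097457/904.
8³ = 512 falls short of 1097457/904 but 8⁴ = 4096 reaches it, so n = 4.

4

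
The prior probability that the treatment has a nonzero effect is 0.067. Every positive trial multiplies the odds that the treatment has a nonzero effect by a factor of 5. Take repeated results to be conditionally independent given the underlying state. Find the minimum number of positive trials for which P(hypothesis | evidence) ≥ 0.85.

3

Prior odds = 0.067/0.933 = 67/933.
Likelihood ratio per positive trial = 5.
Target posterior odds = 0.85/0.15 = 17/3.
Need (67/933) × 5ⁿ ≥ 17/3, i.e. 5ⁿ ≥ 5287/67.
5² = 25 falls short of 5287/67 but 5³ = 125 reaches it, so n = 3.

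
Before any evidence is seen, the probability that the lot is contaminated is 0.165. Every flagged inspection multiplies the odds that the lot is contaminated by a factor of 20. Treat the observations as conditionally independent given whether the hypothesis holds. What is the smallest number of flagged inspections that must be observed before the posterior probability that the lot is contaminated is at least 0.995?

Prior odds: 0.165 ÷ 0.835 = 33/167.
Likelihood ratio per flagged inspection = 20.
Target posterior odds = 0.995/0.005 = 199.
Need (33/167) × 20ⁿ ≥ 199, i.e. 20ⁿ ≥ 33233/33.
20² = 400 falls short of 33233/33 but 20³ = 8000 reaches it, so n = 3.

3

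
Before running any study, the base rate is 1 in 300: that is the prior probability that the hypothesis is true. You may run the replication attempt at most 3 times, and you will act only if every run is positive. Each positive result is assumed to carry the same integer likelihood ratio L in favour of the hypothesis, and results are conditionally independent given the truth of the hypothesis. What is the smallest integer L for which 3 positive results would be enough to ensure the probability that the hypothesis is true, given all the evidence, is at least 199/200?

40

Prior odds = (1/300)/(299/300) = 1/299.
Target odds = 0.995/0.005 = 199.
Need L³ ≥ 199 ÷ (1/299) = 59501.
39³ = 59319 < 59501 ≤ 64000 = 40³, so L = 40.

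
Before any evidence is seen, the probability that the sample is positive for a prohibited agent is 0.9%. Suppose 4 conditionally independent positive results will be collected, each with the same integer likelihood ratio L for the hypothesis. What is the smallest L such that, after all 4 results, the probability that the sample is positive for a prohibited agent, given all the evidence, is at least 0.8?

5

Prior odds = 0.009/0.991 = 9/991.
Target odds = 0.8/0.2 = 4.
Need L⁴ ≥ 4 ÷ (9/991) = 3964/9.
4⁴ = 256 < 3964/9 ≤ 625 = 5⁴, so L = 5.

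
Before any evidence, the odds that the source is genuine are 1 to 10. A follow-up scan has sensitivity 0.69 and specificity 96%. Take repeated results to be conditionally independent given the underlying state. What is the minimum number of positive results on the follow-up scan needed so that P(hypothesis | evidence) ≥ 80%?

Prior odds = 0.1.
False-positive rate = 1 − 0.96 = 0.04; likelihood ratio of a positive = 0.69/0.04 = 17.25.
Target odds: 0.8 ÷ 0.2 = 4.
Require 17.25ⁿ ≥ 4 ÷ 0.1 = 40.
17.25¹ = 17.25 falls short of 40 but 17.25² = 297.5625 reaches it, so n = 2.

2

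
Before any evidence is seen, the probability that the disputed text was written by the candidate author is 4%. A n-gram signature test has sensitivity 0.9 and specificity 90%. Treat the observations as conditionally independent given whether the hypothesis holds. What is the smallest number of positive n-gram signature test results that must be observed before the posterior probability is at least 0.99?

Prior odds = 0.04/0.96 = 1/24.
False-positive rate = 1 − 0.9 = 0.1; likelihood ratio of a positive = 0.9/0.1 = 9.
Target posterior odds = 0.99/0.01 = 99.
Require 9ⁿ ≥ 99 ÷ (1/24) = 2376.
9³ = 729 falls short of 2376 but 9⁴ = 6561 reaches it, so n = 4.

4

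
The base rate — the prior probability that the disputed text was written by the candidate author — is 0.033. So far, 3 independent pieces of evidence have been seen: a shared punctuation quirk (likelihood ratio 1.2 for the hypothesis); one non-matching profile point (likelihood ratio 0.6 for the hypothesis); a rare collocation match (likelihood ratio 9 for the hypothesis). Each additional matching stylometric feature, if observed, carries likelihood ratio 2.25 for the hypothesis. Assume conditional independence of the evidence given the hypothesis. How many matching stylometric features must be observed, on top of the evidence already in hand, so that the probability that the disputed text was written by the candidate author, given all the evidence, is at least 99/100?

Prior odds = 0.033/0.967 = 33/967.
Combined Bayes factor of the evidence already in hand = 1.2 × 0.6 × 9 = 6.48.
Odds after that evidence = (33/967) × 6.48 = 5346/24175.
Target odds = 0.99/0.01 = 99.
Need 2.25ⁿ ≥ 99 ÷ (5346/24175) = 24175/54.
2.25⁷ = 4782969/16384 falls short of 24175/54 but 2.25⁸ = 43046721/65536 reaches it, so n = 8.

8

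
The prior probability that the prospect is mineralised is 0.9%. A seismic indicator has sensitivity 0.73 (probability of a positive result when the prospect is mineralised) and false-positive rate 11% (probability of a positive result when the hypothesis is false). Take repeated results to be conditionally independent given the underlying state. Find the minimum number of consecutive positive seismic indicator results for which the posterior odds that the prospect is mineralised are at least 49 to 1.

Prior odds = 0.009/0.991 = 9/991.
Likelihood ratio of a positive result = 0.73/0.11 = 73/11.
Target odds = 49.
Require (73/11)ⁿ ≥ 49 ÷ (9/991) = 48559/9.
(73/11)⁴ = 28398241/14641 falls short of 48559/9 but (73/11)⁵ ≈12872.1 reaches it, so n = 5.

5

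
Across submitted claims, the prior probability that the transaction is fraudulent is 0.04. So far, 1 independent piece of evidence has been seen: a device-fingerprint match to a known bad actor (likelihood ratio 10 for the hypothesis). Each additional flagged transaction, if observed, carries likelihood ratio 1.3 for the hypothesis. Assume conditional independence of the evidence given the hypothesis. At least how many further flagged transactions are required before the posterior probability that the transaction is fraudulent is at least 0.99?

Prior odds = 0.04/0.96 = 1/24.
Bayes factor of the evidence already in hand = 10.
Odds after that evidence = (1/24) × 10 = 5/12.
Target odds = 0.99/0.01 = 99.
Need 1.3ⁿ ≥ 99 ÷ (5/12) = 237.6.
1.3²⁰ ≈190.05 falls short of 237.6 but 1.3²¹ ≈247.065 reaches it, so n = 21.

21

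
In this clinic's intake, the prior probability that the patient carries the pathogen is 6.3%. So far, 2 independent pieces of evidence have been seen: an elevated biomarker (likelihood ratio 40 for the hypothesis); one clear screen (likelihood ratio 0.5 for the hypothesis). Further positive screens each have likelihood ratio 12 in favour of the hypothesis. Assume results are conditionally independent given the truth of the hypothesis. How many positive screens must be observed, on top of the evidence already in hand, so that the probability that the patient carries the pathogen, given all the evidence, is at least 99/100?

Prior odds = 0.063/0.937 = 63/937.
Combined Bayes factor of the evidence already in hand = 40 × 0.5 = 20.
Odds after that evidence = (63/937) × 20 = 1260/937.
Target odds = 0.99/0.01 = 99.
Need 12ⁿ ≥ 99 ÷ (1260/937) = 10307/140.
12¹ = 12 falls short of 10307/140 but 12² = 144 reaches it, so n = 2.

2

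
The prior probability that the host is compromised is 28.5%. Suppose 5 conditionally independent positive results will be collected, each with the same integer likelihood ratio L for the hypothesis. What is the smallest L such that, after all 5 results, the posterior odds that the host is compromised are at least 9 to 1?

2

Prior odds = 0.285/0.715 = 57/143.
Target odds = 9.
Need L⁵ ≥ 9 ÷ (57/143) = 429/19.
1⁵ = 1 < 429/19 ≤ 32 = 2⁵, so L = 2.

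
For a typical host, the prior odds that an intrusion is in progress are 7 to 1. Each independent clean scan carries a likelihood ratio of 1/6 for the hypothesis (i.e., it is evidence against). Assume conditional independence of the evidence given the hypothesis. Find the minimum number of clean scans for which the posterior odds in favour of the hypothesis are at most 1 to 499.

Prior odds = 7.
Likelihood ratio per clean scan = 1/6.
Target odds = 1/499.
Need 7 × (1/6)ⁿ ≤ 1/499, i.e. (1/6)ⁿ ≤ 1/3493.
(1/6)⁴ = 1/1296 is still above 1/3493 but (1/6)⁵ = 1/7776 is at or below it, so n = 5.

5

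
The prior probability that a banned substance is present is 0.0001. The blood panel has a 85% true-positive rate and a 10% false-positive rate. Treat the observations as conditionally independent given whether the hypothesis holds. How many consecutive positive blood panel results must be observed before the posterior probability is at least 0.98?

7

Prior odds: 0.0001 ÷ 0.9999 = 1/9999.
Likelihood ratio of a positive result = 0.85/0.1 = 8.5.
Target odds: 0.98 ÷ 0.02 = 49.
Need (1/9999) × 8.5ⁿ ≥ 49, i.e. 8.5ⁿ ≥ 489951.
8.5⁶ = 24137569/64 falls short of 489951 but 8.5⁷ = 410338673/128 reaches it, so n = 7.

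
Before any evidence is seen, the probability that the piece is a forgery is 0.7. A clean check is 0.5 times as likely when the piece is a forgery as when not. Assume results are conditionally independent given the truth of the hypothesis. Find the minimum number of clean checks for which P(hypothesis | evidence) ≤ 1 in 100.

Prior odds = 0.7/0.3 = 7/3.
Likelihood ratio per clean check = 0.5.
Target posterior odds = 0.01/0.99 = 1/99.
Require 0.5ⁿ ≤ 1/99 ÷ (7/3) = 1/231.
0.5⁷ = 0.0078125 is still above 1/231 but 0.5⁸ = 0.00390625 is at or below it, so n = 8.

8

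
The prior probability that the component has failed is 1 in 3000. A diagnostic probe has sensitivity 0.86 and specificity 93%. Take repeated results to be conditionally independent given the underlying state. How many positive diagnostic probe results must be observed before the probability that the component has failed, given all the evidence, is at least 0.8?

4

Prior odds: (1/3000) ÷ (2999/3000) = 1/2999.
False-positive rate = 1 − 0.93 = 0.07; likelihood ratio of a positive = 0.86/0.07 = 86/7.
Target odds: 0.8 ÷ 0.2 = 4.
Require (86/7)ⁿ ≥ 4 ÷ (1/2999) = 11996.
(86/7)³ = 636056/343 falls short of 11996 but (86/7)⁴ = 54700816/2401 reaches it, so n = 4.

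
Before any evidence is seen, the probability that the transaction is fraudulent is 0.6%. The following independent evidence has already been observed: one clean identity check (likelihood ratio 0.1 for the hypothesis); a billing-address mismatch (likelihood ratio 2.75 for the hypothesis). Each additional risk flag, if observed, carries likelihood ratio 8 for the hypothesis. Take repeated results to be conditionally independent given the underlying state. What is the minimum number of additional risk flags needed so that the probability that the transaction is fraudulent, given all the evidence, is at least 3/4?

Prior odds = 0.006/0.994 = 3/497.
Combined Bayes factor of the evidence already in hand = 0.1 × 2.75 = 0.275.
Odds after that evidence = (3/497) × 0.275 = 33/19880.
Target odds = 0.75/0.25 = 3.
Need 8ⁿ ≥ 3 ÷ (33/19880) = 19880/11.
8³ = 512 falls short of 19880/11 but 8⁴ = 4096 reaches it, so n = 4.

4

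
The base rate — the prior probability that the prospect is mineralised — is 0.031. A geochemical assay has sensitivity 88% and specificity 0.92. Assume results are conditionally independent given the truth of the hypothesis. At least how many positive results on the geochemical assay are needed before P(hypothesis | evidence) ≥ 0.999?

Prior odds = 0.031/0.969 = 31/969.
False-positive rate = 1 − 0.92 = 0.08; likelihood ratio of a positive = 0.88/0.08 = 11.
Target odds: 0.999 ÷ 0.001 = 999.
Need (31/969) × 11ⁿ ≥ 999, i.e. 11ⁿ ≥ 968031/31.
11⁴ = 14641 falls short of 968031/31 but 11⁵ = 161051 reaches it, so n = 5.

5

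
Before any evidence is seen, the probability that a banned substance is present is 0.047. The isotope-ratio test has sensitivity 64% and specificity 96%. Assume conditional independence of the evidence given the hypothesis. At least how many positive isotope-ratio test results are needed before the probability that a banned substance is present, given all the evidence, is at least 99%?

Prior odds = 0.047/0.953 = 47/953.
False-positive rate = 1 − 0.96 = 0.04; likelihood ratio of a positive = 0.64/0.04 = 16.
Target posterior odds = 0.99/0.01 = 99.
Need (47/953) × 16ⁿ ≥ 99, i.e. 16ⁿ ≥ 94347/47.
16² = 256 falls short of 94347/47 but 16³ = 4096 reaches it, so n = 3.

3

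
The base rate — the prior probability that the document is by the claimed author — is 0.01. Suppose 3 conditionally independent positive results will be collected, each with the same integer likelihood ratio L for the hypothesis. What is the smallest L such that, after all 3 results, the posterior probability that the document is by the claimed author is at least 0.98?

17

Prior odds = 0.01/0.99 = 1/99.
Target odds = 0.98/0.02 = 49.
Need L³ ≥ 49 ÷ (1/99) = 4851.
16³ = 4096 < 4851 ≤ 4913 = 17³, so L = 17.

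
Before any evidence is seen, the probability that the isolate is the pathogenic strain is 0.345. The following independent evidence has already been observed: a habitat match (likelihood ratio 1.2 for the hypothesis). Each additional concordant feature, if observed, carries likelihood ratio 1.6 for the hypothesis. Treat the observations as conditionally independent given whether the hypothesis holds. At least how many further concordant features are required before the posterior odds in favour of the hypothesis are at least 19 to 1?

Prior odds = 0.345/0.655 = 69/131.
Bayes factor of the evidence already in hand = 1.2.
Odds after that evidence = (69/131) × 1.2 = 414/655.
Target odds = 19.
Need 1.6ⁿ ≥ 19 ÷ (414/655) = 12445/414.
1.6⁷ = 2097152/78125 falls short of 12445/414 but 1.6⁸ = 16777216/390625 reaches it, so n = 8.

8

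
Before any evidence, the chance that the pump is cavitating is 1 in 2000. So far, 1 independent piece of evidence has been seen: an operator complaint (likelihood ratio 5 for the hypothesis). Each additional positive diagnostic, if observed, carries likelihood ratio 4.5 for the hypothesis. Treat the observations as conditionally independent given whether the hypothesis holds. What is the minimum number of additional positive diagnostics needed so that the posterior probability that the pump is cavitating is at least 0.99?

8

Prior odds = 0.0005/0.9995 = 1/1999.
Bayes factor of the evidence already in hand = 5.
Odds after that evidence = (1/1999) × 5 = 5/1999.
Target odds = 0.99/0.01 = 99.
Need 4.5ⁿ ≥ 99 ÷ (5/1999) = 39580.2.
4.5⁷ = 4782969/128 falls short of 39580.2 but 4.5⁸ = 43046721/256 reaches it, so n = 8.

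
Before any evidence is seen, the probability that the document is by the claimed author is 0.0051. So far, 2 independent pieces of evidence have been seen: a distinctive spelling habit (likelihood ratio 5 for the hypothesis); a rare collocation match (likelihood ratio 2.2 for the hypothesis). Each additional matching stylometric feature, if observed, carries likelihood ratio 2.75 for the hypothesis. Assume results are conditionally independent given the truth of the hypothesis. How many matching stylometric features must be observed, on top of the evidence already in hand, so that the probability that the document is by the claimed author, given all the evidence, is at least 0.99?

8

Prior odds = 0.0051/0.9949 = 51/9949.
Combined Bayes factor of the evidence already in hand = 5 × 2.2 = 11.
Odds after that evidence = (51/9949) × 11 = 561/9949.
Target odds = 0.99/0.01 = 99.
Need 2.75ⁿ ≥ 99 ÷ (561/9949) = 29847/17.
2.75⁷ = 19487171/16384 falls short of 29847/17 but 2.75⁸ = 214358881/65536 reaches it, so n = 8.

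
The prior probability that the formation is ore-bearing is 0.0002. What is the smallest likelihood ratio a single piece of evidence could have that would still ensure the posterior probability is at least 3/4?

Prior odds = 0.0002/0.9998 = 1/4999.
Target odds = 0.75/0.25 = 3.
Required Bayes factor = 3 ÷ (1/4999) = 14997.

14997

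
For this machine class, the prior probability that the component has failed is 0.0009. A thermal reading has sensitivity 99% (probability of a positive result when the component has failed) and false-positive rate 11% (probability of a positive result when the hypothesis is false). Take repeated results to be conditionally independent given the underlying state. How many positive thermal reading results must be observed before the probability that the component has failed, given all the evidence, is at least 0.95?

5

Prior odds = 0.0009/0.9991 = 9/9991.
Likelihood ratio of a positive result = 0.99/0.11 = 9.
Target posterior odds = 0.95/0.05 = 19.
Require 9ⁿ ≥ 19 ÷ (9/9991) = 189829/9.
9⁴ = 6561 falls short of 189829/9 but 9⁵ = 59049 reaches it, so n = 5.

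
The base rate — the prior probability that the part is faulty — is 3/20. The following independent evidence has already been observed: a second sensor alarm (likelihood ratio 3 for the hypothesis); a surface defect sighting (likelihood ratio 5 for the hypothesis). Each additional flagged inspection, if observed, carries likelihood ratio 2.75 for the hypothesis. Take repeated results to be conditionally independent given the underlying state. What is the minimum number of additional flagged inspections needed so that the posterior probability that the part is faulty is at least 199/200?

Prior odds = 0.15/0.85 = 3/17.
Combined Bayes factor of the evidence already in hand = 3 × 5 = 15.
Odds after that evidence = (3/17) × 15 = 45/17.
Target odds = 0.995/0.005 = 199.
Need 2.75ⁿ ≥ 199 ÷ (45/17) = 3383/45.
2.75⁴ = 57.19140625 falls short of 3383/45 but 2.75⁵ = 161051/1024 reaches it, so n = 5.

5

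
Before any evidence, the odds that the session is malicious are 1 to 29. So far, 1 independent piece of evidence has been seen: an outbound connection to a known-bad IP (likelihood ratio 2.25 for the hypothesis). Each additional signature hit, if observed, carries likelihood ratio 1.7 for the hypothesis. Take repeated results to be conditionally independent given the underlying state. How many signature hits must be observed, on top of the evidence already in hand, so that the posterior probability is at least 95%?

11

Prior odds = 1/29.
Bayes factor of the evidence already in hand = 2.25.
Odds after that evidence = (1/29) × 2.25 = 9/116.
Target odds = 0.95/0.05 = 19.
Need 1.7ⁿ ≥ 19 ÷ (9/116) = 2204/9.
1.7¹⁰ ≈201.599 falls short of 2204/9 but 1.7¹¹ ≈342.719 reaches it, so n = 11.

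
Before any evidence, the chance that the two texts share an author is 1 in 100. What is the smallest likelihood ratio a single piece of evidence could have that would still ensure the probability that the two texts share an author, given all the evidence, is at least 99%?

9801

Prior odds = 0.01/0.99 = 1/99.
Target odds = 0.99/0.01 = 99.
Required Bayes factor = 99 ÷ (1/99) = 9801.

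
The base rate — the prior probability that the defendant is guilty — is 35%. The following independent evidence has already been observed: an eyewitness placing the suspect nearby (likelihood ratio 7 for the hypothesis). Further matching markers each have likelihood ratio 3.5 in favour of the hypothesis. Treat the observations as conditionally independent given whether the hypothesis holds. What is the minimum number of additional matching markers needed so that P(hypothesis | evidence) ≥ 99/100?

Prior odds = 0.35/0.65 = 7/13.
Bayes factor of the evidence already in hand = 7.
Odds after that evidence = (7/13) × 7 = 49/13.
Target odds = 0.99/0.01 = 99.
Need 3.5ⁿ ≥ 99 ÷ (49/13) = 1287/49.
3.5² = 12.25 falls short of 1287/49 but 3.5³ = 42.875 reaches it, so n = 3.

3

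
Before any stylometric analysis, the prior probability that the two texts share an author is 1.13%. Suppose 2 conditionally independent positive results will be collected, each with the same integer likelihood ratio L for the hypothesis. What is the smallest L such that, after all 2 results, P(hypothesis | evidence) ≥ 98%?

Prior odds = 0.0113/0.9887 = 113/9887.
Target odds = 0.98/0.02 = 49.
Need L² ≥ 49 ÷ (113/9887) = 484463/113.
65² = 4225 < 484463/113 ≤ 4356 = 66², so L = 66.

66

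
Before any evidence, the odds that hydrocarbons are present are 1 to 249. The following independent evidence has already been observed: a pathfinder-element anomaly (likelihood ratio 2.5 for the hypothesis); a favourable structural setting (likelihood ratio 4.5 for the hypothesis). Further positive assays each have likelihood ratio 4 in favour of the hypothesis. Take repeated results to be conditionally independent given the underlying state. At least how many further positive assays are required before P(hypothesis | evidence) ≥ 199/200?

Prior odds = 1/249.
Combined Bayes factor of the evidence already in hand = 2.5 × 4.5 = 11.25.
Odds after that evidence = (1/249) × 11.25 = 15/332.
Target odds = 0.995/0.005 = 199.
Need 4ⁿ ≥ 199 ÷ (15/332) = 66068/15.
4⁶ = 4096 falls short of 66068/15 but 4⁷ = 16384 reaches it, so n = 7.

7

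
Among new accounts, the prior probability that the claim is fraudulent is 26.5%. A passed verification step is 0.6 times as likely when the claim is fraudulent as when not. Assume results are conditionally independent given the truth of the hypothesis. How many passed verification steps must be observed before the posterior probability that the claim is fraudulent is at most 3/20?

Prior odds = 0.265/0.735 = 53/147.
Likelihood ratio per passed verification step = 0.6.
Target odds: 0.15 ÷ 0.85 = 3/17.
Need (53/147) × 0.6ⁿ ≤ 3/17, i.e. 0.6ⁿ ≤ 441/901.
0.6¹ = 0.6 is still above 441/901 but 0.6² = 0.36 is at or below it, so n = 2.

2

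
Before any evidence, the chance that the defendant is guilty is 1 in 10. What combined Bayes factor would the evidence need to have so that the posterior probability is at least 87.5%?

63

Prior odds = 0.1/0.9 = 1/9.
Target odds = 0.875/0.125 = 7.
Required Bayes factor = 7 ÷ (1/9) = 63.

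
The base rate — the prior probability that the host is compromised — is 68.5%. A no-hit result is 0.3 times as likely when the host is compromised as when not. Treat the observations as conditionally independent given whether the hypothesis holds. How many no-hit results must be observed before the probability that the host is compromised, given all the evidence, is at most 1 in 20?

Prior odds = 0.685/0.315 = 137/63.
Likelihood ratio per no-hit result = 0.3.
Target posterior odds = 0.05/0.95 = 1/19.
Need (137/63) × 0.3ⁿ ≤ 1/19, i.e. 0.3ⁿ ≤ 63/2603.
0.3³ = 0.027 is still above 63/2603 but 0.3⁴ = 0.0081 is at or below it, so n = 4.

4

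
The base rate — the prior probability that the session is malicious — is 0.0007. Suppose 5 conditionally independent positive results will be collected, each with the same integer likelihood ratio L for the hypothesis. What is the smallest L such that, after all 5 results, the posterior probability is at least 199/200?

13

Prior odds = 0.0007/0.9993 = 7/9993.
Target odds = 0.995/0.005 = 199.
Need L⁵ ≥ 199 ÷ (7/9993) = 1988607/7.
12⁵ = 248832 < 1988607/7 ≤ 371293 = 13⁵, so L = 13.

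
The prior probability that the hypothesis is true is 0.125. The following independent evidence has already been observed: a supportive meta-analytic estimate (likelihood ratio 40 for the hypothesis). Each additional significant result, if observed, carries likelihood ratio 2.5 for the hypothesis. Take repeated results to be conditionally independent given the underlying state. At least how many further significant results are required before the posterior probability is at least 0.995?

4

Prior odds = 0.125/0.875 = 1/7.
Bayes factor of the evidence already in hand = 40.
Odds after that evidence = (1/7) × 40 = 40/7.
Target odds = 0.995/0.005 = 199.
Need 2.5ⁿ ≥ 199 ÷ (40/7) = 34.825.
2.5³ = 15.625 falls short of 34.825 but 2.5⁴ = 39.0625 reaches it, so n = 4.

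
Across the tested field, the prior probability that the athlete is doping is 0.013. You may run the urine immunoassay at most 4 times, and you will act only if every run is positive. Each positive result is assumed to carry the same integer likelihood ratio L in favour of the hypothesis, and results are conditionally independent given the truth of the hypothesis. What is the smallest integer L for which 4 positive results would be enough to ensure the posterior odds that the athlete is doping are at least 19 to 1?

7

Prior odds = 0.013/0.987 = 13/987.
Target odds = 19.
Need L⁴ ≥ 19 ÷ (13/987) = 18753/13.
6⁴ = 1296 < 18753/13 ≤ 2401 = 7⁴, so L = 7.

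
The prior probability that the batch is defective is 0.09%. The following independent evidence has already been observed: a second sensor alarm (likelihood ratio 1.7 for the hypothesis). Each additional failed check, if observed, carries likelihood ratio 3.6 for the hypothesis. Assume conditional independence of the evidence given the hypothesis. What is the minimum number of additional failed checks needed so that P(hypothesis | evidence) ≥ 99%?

Prior odds = 0.0009/0.9991 = 9/9991.
Bayes factor of the evidence already in hand = 1.7.
Odds after that evidence = (9/9991) × 1.7 = 153/99910.
Target odds = 0.99/0.01 = 99.
Need 3.6ⁿ ≥ 99 ÷ (153/99910) = 1099010/17.
3.6⁸ ≈28211.1 falls short of 1099010/17 but 3.6⁹ ≈101560 reaches it, so n = 9.

9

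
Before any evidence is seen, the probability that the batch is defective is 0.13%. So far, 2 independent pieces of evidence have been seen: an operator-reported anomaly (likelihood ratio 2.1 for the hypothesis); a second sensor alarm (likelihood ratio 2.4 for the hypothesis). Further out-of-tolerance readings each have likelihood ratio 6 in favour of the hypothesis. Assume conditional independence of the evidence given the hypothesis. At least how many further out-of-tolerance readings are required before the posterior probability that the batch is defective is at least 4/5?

Prior odds = 0.0013/0.9987 = 13/9987.
Combined Bayes factor of the evidence already in hand = 2.1 × 2.4 = 5.04.
Odds after that evidence = (13/9987) × 5.04 = 546/83225.
Target odds = 0.8/0.2 = 4.
Need 6ⁿ ≥ 4 ÷ (546/83225) = 166450/273.
6³ = 216 falls short of 166450/273 but 6⁴ = 1296 reaches it, so n = 4.

4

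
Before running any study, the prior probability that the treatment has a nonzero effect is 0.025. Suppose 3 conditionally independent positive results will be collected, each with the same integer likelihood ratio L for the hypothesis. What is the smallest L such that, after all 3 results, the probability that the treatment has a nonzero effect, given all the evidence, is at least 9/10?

Prior odds = 0.025/0.975 = 1/39.
Target odds = 0.9/0.1 = 9.
Need L³ ≥ 9 ÷ (1/39) = 351.
7³ = 343 < 351 ≤ 512 = 8³, so L = 8.

8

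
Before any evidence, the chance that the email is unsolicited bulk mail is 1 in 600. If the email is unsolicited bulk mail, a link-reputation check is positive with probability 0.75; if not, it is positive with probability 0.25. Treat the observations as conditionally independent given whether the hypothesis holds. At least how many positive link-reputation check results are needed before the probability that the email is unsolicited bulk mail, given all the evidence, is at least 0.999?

Prior odds: (1/600) ÷ (599/600) = 1/599.
Likelihood ratio of a positive = 0.75/0.25 = 3.
Target posterior odds = 0.999/0.001 = 999.
Require 3ⁿ ≥ 999 ÷ (1/599) = 598401.
3¹² = 531441 falls short of 598401 but 3¹³ = 1594323 reaches it, so n = 13.

13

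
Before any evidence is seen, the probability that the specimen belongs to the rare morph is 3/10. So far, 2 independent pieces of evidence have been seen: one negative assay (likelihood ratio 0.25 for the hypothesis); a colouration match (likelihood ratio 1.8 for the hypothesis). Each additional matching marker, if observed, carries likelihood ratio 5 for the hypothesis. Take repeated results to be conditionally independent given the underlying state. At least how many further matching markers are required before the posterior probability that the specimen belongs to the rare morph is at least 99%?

4

Prior odds = 0.3/0.7 = 3/7.
Combined Bayes factor of the evidence already in hand = 0.25 × 1.8 = 0.45.
Odds after that evidence = (3/7) × 0.45 = 27/140.
Target odds = 0.99/0.01 = 99.
Need 5ⁿ ≥ 99 ÷ (27/140) = 1540/3.
5³ = 125 falls short of 1540/3 but 5⁴ = 625 reaches it, so n = 4.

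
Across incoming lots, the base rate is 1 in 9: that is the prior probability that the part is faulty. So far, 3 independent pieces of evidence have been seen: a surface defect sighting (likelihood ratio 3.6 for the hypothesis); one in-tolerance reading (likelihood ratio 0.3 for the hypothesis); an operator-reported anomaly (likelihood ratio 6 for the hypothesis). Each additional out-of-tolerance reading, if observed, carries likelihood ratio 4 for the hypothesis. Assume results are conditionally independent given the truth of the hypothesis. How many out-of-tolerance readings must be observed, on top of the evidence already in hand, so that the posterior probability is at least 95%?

3

Prior odds = (1/9)/(8/9) = 0.125.
Combined Bayes factor of the evidence already in hand = 3.6 × 0.3 × 6 = 6.48.
Odds after that evidence = 0.125 × 6.48 = 0.81.
Target odds = 0.95/0.05 = 19.
Need 4ⁿ ≥ 19 ÷ 0.81 = 1900/81.
4² = 16 falls short of 1900/81 but 4³ = 64 reaches it, so n = 3.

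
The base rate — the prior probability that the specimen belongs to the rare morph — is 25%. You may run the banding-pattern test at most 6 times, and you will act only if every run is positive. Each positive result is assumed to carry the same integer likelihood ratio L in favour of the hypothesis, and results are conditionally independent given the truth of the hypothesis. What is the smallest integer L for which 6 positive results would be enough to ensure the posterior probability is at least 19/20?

Prior odds = 0.25/0.75 = 1/3.
Target odds = 0.95/0.05 = 19.
Need L⁶ ≥ 19 ÷ (1/3) = 57.
1⁶ = 1 < 57 ≤ 64 = 2⁶, so L = 2.

2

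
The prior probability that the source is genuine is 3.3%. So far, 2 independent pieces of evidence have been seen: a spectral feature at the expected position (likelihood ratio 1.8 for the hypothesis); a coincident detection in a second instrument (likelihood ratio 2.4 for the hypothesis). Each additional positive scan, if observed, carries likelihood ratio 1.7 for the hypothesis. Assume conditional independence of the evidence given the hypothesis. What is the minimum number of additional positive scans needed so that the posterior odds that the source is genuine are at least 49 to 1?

11

Prior odds = 0.033/0.967 = 33/967.
Combined Bayes factor of the evidence already in hand = 1.8 × 2.4 = 4.32.
Odds after that evidence = (33/967) × 4.32 = 3564/24175.
Target odds = 49.
Need 1.7ⁿ ≥ 49 ÷ (3564/24175) = 1184575/3564.
1.7¹⁰ ≈201.599 falls short of 1184575/3564 but 1.7¹¹ ≈342.719 reaches it, so n = 11.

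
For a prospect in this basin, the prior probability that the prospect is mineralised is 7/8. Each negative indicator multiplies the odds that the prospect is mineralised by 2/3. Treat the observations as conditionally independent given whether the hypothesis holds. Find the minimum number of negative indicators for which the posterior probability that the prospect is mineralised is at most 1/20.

Prior odds: 0.875 ÷ 0.125 = 7.
Likelihood ratio per negative indicator = 2/3.
Target posterior odds = 0.05/0.95 = 1/19.
Require (2/3)ⁿ ≤ 1/19 ÷ 7 = 1/133.
(2/3)¹² = 4096/531441 is still above 1/133 but (2/3)¹³ = 8192/1594323 is at or below it, so n = 13.

13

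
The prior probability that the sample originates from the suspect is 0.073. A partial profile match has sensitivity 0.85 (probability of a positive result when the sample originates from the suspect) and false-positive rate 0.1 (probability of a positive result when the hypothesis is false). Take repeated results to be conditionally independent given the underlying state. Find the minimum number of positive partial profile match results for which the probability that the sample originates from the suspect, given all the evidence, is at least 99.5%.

4

Prior odds: 0.073 ÷ 0.927 = 73/927.
Likelihood ratio of a positive result = 0.85/0.1 = 8.5.
Target odds: 0.995 ÷ 0.005 = 199.
Require 8.5ⁿ ≥ 199 ÷ (73/927) = 184473/73.
8.5³ = 614.125 falls short of 184473/73 but 8.5⁴ = 5220.0625 reaches it, so n = 4.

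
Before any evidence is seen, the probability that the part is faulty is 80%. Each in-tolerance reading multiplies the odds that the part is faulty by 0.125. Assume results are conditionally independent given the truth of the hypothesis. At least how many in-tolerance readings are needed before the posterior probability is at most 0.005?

4

Prior odds: 0.8 ÷ 0.2 = 4.
Likelihood ratio per in-tolerance reading = 0.125.
Target posterior odds = 0.005/0.995 = 1/199.
Require 0.125ⁿ ≤ 1/199 ÷ 4 = 1/796.
0.125³ = 0.001953125 is still above 1/796 but 0.125⁴ = 1/4096 is at or below it, so n = 4.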